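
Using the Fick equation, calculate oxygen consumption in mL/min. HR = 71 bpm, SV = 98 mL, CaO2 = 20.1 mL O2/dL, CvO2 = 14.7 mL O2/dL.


CO = HR*SV = 71*98/1000 = 6.958 L/min
a-v O2 diff = 20.1 - 14.7 = 5.4 mL/dL
VO2 = CO * (CaO2-CvO2) * 10 dL/L
VO2 = 6.958 * 5.4 * 10
VO2 = 375.7 mL/min


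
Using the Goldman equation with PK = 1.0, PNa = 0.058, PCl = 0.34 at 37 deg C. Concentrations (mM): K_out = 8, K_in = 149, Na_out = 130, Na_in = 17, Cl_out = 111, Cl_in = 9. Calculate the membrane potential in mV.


Vm = (RT/F)*ln((PK*Ko + PNa*Nao + PCl*Cli)/(PK*Ki + PNa*Nai + PCl*Clo))
Numer = 18.6, Denom = 187.726
Vm = -61.78 mV


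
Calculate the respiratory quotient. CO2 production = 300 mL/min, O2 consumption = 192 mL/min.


RQ = VCO2 / VO2
RQ = 300 / 192
RQ = 1.562


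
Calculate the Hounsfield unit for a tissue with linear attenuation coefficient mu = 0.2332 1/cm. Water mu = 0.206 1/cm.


HU = ((mu_tissue - mu_water) / mu_water) * 1000
HU = ((0.2332 - 0.206) / 0.206) * 1000
HU = 132


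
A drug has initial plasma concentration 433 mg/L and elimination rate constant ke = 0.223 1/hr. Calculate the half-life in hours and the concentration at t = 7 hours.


t_half = ln(2) / ke = 0.693147 / 0.223 = 3.108 hr
C(t) = C0 * exp(-ke*t) = 433 * exp(-0.223*7)
C(7) = 90.9 mg/L


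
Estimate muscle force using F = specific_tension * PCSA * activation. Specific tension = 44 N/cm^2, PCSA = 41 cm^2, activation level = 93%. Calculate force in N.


F = sigma * PCSA * activation
F = 44 * 41 * 0.93
F = 1678 N


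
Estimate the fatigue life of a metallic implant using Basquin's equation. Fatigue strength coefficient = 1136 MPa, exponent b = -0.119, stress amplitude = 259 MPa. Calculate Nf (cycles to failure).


sigma_a = sigma_f' * (2Nf)^b
2Nf = (sigma_a/sigma_f')^(1/b)
2Nf = (259/1136)^(1/-0.119)
2Nf = 248667.03
Nf = 1.243e+05


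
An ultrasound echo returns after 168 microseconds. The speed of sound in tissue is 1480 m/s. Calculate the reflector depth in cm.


depth = c * t / 2
t = 168 us = 1.6800e-04 s
depth = 1480 * 1.6800e-04 / 2
depth = 0.12432 m = 12.432 cm


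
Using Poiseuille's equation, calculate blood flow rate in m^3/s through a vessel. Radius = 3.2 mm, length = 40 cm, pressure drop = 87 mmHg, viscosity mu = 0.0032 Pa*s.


Q = pi*r^4*dP / (8*mu*L)
r = 0.0032 m, L = 0.4 m
dP = 87 mmHg = 11599.014 Pa
Q = 3.7314e-04 m^3/s


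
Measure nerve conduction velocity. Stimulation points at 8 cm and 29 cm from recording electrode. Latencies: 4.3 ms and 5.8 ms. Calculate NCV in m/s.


Distance = (29 - 8) / 100 = 0.21 m
dt = (5.8 - 4.3) / 1000 = 0.0015 s
NCV = dist / dt = 140 m/s


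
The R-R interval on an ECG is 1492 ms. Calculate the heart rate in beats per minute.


HR = 60 / RR_interval(s)
RR = 1492 ms = 1.492 s
HR = 60 / 1.492 = 40.21 bpm


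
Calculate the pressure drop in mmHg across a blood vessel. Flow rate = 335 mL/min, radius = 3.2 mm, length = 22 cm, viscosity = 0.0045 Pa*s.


dP = 8*mu*L*Q / (pi*r^4)
Q = 335 mL/min = 5.58333e-06 m^3/s
dP = 134.236 Pa = 134.236 / 133.322 mmHg = 1.007 mmHg


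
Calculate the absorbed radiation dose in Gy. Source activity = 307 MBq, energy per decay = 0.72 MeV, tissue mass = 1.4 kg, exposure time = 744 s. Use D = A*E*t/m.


A = 307 MBq = 3.0700e+08 Bq
E = 0.72 MeV = 1.15344e-13 J
D = A*E*t/m = 3.0700e+08*1.15344e-13*744/1.4
D = 0.01882 Gy


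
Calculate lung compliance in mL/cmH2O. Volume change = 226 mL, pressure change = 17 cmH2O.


C = dV / dP
C = 226 / 17
C = 13.29 mL/cmH2O


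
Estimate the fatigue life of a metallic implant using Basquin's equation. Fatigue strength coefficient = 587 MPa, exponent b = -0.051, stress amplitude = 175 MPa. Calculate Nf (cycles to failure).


sigma_a = sigma_f' * (2Nf)^b
2Nf = (sigma_a/sigma_f')^(1/b)
2Nf = (175/587)^(1/-0.051)
2Nf = 2.022476e+10
Nf = 1.0112e+10


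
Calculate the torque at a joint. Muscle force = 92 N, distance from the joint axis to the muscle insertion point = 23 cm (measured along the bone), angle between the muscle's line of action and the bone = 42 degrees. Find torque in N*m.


Torque = F * d * sin(theta)   (moment arm = d*sin(theta))
d = 23 cm = 0.23 m
Torque = 92 * 0.23 * sin(42)
Torque = 14.16 N*m


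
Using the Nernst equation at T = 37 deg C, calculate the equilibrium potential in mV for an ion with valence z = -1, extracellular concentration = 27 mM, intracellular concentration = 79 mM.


E = (RT/(zF)) * ln(C_out/C_in)
T = 37 + 273.15 = 310.15 K
E = (8.314 * 310.15 / (-1 * 96485)) * ln(27/79)
E = 28.69 mV


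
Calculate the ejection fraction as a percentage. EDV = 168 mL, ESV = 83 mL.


SV = EDV - ESV = 168 - 83 = 85 mL
EF = SV/EDV * 100 = 85/168 * 100
EF = 50.6%


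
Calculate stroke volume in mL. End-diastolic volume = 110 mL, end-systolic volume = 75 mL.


SV = EDV - ESV
SV = 110 - 75
SV = 35 mL


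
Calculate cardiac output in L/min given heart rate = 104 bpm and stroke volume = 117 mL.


CO = HR * SV
CO = 104 * 117 / 1000
CO = 12.17 L/min


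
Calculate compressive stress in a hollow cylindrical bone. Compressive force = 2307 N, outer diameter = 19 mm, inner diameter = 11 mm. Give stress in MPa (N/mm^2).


A = pi*(r_o^2 - r_i^2)
r_o = 9.5 mm, r_i = 5.5 mm
A = 188.496 mm^2
sigma = F/A = 2307 / 188.496
sigma = 12.24 MPa


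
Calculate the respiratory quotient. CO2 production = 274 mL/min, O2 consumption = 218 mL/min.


RQ = VCO2 / VO2
RQ = 274 / 218
RQ = 1.257


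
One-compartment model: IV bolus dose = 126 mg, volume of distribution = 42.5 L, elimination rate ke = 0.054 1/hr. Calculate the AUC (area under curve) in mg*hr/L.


C0 = Dose/Vd = 126/42.5 = 2.96471 mg/L
AUC = C0/ke = 2.96471/0.054
AUC = 54.9 mg*hr/L


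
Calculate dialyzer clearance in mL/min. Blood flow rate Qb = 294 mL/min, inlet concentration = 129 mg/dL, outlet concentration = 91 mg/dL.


K = Qb * (Cb_in - Cb_out) / Cb_in
K = 294 * (129 - 91) / 129
K = 86.6 mL/min


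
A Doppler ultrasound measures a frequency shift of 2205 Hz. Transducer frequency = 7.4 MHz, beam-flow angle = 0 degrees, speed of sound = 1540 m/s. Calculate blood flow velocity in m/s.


v = fd * c / (2 * f0 * cos(theta))
v = 2205 * 1540 / (2 * 7.4000e+06 * cos(0))
v = 0.2294 m/s


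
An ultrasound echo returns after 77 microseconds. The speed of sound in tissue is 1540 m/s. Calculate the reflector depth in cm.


depth = c * t / 2
t = 77 us = 7.7000e-05 s
depth = 1540 * 7.7000e-05 / 2
depth = 0.05929 m = 5.929 cm


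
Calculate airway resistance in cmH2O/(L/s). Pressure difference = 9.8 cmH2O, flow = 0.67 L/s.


R = dP / flow
R = 9.8 / 0.67
R = 14.63 cmH2O/(L/s)


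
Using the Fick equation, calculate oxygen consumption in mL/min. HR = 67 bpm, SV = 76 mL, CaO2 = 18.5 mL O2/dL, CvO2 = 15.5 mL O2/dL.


CO = HR*SV = 67*76/1000 = 5.092 L/min
a-v O2 diff = 18.5 - 15.5 = 3 mL/dL
VO2 = CO * (CaO2-CvO2) * 10 dL/L
VO2 = 5.092 * 3 * 10
VO2 = 152.8 mL/min


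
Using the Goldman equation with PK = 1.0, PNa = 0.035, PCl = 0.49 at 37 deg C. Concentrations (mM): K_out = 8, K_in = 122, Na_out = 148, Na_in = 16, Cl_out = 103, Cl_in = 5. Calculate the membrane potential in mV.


Vm = (RT/F)*ln((PK*Ko + PNa*Nao + PCl*Cli)/(PK*Ki + PNa*Nai + PCl*Clo))
Numer = 15.63, Denom = 173.03
Vm = -64.25 mV


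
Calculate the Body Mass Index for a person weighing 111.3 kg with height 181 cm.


BMI = weight / height^2
height = 181 cm = 1.81 m
BMI = 111.3 / 1.81^2
BMI = 33.97 kg/m^2


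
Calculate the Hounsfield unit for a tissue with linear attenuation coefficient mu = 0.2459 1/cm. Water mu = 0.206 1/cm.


HU = ((mu_tissue - mu_water) / mu_water) * 1000
HU = ((0.2459 - 0.206) / 0.206) * 1000
HU = 193.7


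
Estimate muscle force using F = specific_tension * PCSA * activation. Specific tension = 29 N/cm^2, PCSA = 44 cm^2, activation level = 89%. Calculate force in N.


F = sigma * PCSA * activation
F = 29 * 44 * 0.89
F = 1136 N


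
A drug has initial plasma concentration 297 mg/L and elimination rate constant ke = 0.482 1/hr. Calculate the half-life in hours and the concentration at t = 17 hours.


t_half = ln(2) / ke = 0.693147 / 0.482 = 1.438 hr
C(t) = C0 * exp(-ke*t) = 297 * exp(-0.482*17)
C(17) = 0.08206 mg/L


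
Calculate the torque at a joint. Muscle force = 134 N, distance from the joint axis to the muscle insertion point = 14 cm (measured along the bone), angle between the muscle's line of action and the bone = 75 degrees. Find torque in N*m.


Torque = F * d * sin(theta)   (moment arm = d*sin(theta))
d = 14 cm = 0.14 m
Torque = 134 * 0.14 * sin(75)
Torque = 18.12 N*m


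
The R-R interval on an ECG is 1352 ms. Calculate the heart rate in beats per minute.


HR = 60 / RR_interval(s)
RR = 1352 ms = 1.352 s
HR = 60 / 1.352 = 44.38 bpm


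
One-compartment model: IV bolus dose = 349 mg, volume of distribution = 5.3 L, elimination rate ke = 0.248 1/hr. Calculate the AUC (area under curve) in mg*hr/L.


C0 = Dose/Vd = 349/5.3 = 65.8491 mg/L
AUC = C0/ke = 65.8491/0.248
AUC = 265.5 mg*hr/L


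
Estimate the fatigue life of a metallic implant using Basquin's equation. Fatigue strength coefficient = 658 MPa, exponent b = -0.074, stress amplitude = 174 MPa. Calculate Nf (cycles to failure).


sigma_a = sigma_f' * (2Nf)^b
2Nf = (sigma_a/sigma_f')^(1/b)
2Nf = (174/658)^(1/-0.074)
2Nf = 64038500
Nf = 3.2019e+07


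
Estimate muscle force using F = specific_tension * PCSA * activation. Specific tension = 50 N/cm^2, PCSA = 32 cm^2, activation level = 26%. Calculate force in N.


F = sigma * PCSA * activation
F = 50 * 32 * 0.26
F = 416 N


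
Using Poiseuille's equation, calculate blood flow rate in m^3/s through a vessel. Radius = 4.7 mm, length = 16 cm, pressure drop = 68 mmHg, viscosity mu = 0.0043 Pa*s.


Q = pi*r^4*dP / (8*mu*L)
r = 0.0047 m, L = 0.16 m
dP = 68 mmHg = 9065.896 Pa
Q = 0.002525 m^3/s


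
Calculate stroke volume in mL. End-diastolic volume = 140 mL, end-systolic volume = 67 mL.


SV = EDV - ESV
SV = 140 - 67
SV = 73 mL


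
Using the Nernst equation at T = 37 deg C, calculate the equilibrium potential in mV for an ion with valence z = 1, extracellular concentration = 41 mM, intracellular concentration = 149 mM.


E = (RT/(zF)) * ln(C_out/C_in)
T = 37 + 273.15 = 310.15 K
E = (8.314 * 310.15 / (1 * 96485)) * ln(41/149)
E = -34.49 mV


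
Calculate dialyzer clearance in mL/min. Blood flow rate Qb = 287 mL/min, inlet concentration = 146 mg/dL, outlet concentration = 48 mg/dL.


K = Qb * (Cb_in - Cb_out) / Cb_in
K = 287 * (146 - 48) / 146
K = 192.6 mL/min


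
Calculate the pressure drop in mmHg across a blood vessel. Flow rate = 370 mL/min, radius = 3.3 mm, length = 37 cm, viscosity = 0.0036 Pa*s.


dP = 8*mu*L*Q / (pi*r^4)
Q = 370 mL/min = 6.16667e-06 m^3/s
dP = 176.376 Pa = 176.376 / 133.322 mmHg = 1.323 mmHg


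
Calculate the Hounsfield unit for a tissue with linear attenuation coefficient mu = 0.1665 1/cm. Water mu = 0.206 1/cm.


HU = ((mu_tissue - mu_water) / mu_water) * 1000
HU = ((0.1665 - 0.206) / 0.206) * 1000
HU = -191.7


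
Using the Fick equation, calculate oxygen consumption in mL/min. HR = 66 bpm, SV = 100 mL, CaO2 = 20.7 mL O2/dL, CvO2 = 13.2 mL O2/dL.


CO = HR*SV = 66*100/1000 = 6.6 L/min
a-v O2 diff = 20.7 - 13.2 = 7.5 mL/dL
VO2 = CO * (CaO2-CvO2) * 10 dL/L
VO2 = 6.6 * 7.5 * 10
VO2 = 495 mL/min


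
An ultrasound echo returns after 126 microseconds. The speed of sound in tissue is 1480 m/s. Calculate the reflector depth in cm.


depth = c * t / 2
t = 126 us = 1.2600e-04 s
depth = 1480 * 1.2600e-04 / 2
depth = 0.09324 m = 9.324 cm


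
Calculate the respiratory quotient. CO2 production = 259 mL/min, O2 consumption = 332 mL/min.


RQ = VCO2 / VO2
RQ = 259 / 332
RQ = 0.7801


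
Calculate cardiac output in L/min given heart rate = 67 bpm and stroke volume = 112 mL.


CO = HR * SV
CO = 67 * 112 / 1000
CO = 7.504 L/min


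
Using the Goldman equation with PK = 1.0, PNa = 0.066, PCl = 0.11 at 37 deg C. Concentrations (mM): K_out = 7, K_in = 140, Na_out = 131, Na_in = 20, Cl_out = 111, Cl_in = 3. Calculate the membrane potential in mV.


Vm = (RT/F)*ln((PK*Ko + PNa*Nao + PCl*Cli)/(PK*Ki + PNa*Nai + PCl*Clo))
Numer = 15.976, Denom = 153.53
Vm = -60.47 mV


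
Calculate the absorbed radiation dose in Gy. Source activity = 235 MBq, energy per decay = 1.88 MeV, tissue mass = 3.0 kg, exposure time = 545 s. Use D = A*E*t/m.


A = 235 MBq = 2.3500e+08 Bq
E = 1.88 MeV = 3.01176e-13 J
D = A*E*t/m = 2.3500e+08*3.01176e-13*545/3.0
D = 0.01286 Gy


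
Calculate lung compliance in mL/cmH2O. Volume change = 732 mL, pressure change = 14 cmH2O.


C = dV / dP
C = 732 / 14
C = 52.29 mL/cmH2O


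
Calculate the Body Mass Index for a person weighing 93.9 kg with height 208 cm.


BMI = weight / height^2
height = 208 cm = 2.08 m
BMI = 93.9 / 2.08^2
BMI = 21.7 kg/m^2


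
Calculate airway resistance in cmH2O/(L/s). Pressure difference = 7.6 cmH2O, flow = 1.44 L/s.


R = dP / flow
R = 7.6 / 1.44
R = 5.278 cmH2O/(L/s)


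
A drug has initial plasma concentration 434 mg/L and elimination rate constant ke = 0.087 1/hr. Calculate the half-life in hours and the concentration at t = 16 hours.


t_half = ln(2) / ke = 0.693147 / 0.087 = 7.967 hr
C(t) = C0 * exp(-ke*t) = 434 * exp(-0.087*16)
C(16) = 107.9 mg/L


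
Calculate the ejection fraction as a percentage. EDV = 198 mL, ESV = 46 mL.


SV = EDV - ESV = 198 - 46 = 152 mL
EF = SV/EDV * 100 = 152/198 * 100
EF = 76.77%


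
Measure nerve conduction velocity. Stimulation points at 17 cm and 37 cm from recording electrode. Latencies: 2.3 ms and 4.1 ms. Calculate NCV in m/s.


Distance = (37 - 17) / 100 = 0.2 m
dt = (4.1 - 2.3) / 1000 = 0.0018 s
NCV = dist / dt = 111.1 m/s


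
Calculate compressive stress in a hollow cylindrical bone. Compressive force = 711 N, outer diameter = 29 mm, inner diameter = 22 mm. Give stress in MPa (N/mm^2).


A = pi*(r_o^2 - r_i^2)
r_o = 14.5 mm, r_i = 11 mm
A = 280.387 mm^2
sigma = F/A = 711 / 280.387
sigma = 2.536 MPa


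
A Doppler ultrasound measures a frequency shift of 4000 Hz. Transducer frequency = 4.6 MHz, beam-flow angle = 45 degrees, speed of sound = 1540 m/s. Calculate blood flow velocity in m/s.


v = fd * c / (2 * f0 * cos(theta))
v = 4000 * 1540 / (2 * 4.6000e+06 * cos(45))
v = 0.9469 m/s


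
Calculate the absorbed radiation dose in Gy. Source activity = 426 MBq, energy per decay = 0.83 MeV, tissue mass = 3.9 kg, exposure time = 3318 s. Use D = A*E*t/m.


A = 426 MBq = 4.2600e+08 Bq
E = 0.83 MeV = 1.32966e-13 J
D = A*E*t/m = 4.2600e+08*1.32966e-13*3318/3.9
D = 0.04819 Gy


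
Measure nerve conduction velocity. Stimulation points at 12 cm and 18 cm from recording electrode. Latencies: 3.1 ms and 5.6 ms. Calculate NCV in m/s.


Distance = (18 - 12) / 100 = 0.06 m
dt = (5.6 - 3.1) / 1000 = 0.0025 s
NCV = dist / dt = 24 m/s


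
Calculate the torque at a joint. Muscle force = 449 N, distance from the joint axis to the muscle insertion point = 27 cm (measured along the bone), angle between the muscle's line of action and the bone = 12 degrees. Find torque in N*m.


Torque = F * d * sin(theta)   (moment arm = d*sin(theta))
d = 27 cm = 0.27 m
Torque = 449 * 0.27 * sin(12)
Torque = 25.21 N*m


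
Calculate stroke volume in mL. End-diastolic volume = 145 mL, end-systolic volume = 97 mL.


SV = EDV - ESV
SV = 145 - 97
SV = 48 mL


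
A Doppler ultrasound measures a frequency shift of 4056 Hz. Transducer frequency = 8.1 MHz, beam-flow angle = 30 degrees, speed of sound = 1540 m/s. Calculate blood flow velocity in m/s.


v = fd * c / (2 * f0 * cos(theta))
v = 4056 * 1540 / (2 * 8.1000e+06 * cos(30))
v = 0.4452 m/s


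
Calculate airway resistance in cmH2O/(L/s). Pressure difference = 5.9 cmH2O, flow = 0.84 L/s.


R = dP / flow
R = 5.9 / 0.84
R = 7.024 cmH2O/(L/s)


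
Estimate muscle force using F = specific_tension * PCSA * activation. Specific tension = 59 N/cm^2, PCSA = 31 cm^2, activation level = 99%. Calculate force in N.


F = sigma * PCSA * activation
F = 59 * 31 * 0.99
F = 1811 N


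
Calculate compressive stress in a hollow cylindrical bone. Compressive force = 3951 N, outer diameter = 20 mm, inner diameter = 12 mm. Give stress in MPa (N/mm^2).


A = pi*(r_o^2 - r_i^2)
r_o = 10 mm, r_i = 6 mm
A = 201.062 mm^2
sigma = F/A = 3951 / 201.062
sigma = 19.65 MPa


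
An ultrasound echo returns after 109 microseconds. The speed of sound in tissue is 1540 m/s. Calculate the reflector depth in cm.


depth = c * t / 2
t = 109 us = 1.0900e-04 s
depth = 1540 * 1.0900e-04 / 2
depth = 0.08393 m = 8.393 cm


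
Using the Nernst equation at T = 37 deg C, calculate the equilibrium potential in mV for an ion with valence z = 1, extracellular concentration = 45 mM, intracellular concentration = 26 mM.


E = (RT/(zF)) * ln(C_out/C_in)
T = 37 + 273.15 = 310.15 K
E = (8.314 * 310.15 / (1 * 96485)) * ln(45/26)
E = 14.66 mV


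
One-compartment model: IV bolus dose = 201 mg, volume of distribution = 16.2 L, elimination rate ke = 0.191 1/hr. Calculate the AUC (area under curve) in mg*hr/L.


C0 = Dose/Vd = 201/16.2 = 12.4074 mg/L
AUC = C0/ke = 12.4074/0.191
AUC = 64.96 mg*hr/L


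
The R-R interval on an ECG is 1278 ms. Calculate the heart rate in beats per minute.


HR = 60 / RR_interval(s)
RR = 1278 ms = 1.278 s
HR = 60 / 1.278 = 46.95 bpm


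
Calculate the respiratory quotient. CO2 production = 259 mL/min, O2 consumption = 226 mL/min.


RQ = VCO2 / VO2
RQ = 259 / 226
RQ = 1.146


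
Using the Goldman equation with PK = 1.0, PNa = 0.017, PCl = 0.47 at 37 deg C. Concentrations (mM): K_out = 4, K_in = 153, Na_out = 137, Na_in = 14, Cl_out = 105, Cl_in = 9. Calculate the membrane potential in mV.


Vm = (RT/F)*ln((PK*Ko + PNa*Nao + PCl*Cli)/(PK*Ki + PNa*Nai + PCl*Clo))
Numer = 10.559, Denom = 202.588
Vm = -78.95 mV


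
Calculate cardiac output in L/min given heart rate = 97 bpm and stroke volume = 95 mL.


CO = HR * SV
CO = 97 * 95 / 1000
CO = 9.215 L/min


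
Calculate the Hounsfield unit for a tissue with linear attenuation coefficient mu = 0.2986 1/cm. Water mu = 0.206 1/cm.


HU = ((mu_tissue - mu_water) / mu_water) * 1000
HU = ((0.2986 - 0.206) / 0.206) * 1000
HU = 449.5


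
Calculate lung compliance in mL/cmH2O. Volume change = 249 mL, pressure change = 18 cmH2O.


C = dV / dP
C = 249 / 18
C = 13.83 mL/cmH2O


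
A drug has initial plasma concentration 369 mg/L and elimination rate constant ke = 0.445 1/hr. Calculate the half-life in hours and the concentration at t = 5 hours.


t_half = ln(2) / ke = 0.693147 / 0.445 = 1.558 hr
C(t) = C0 * exp(-ke*t) = 369 * exp(-0.445*5)
C(5) = 39.88 mg/L


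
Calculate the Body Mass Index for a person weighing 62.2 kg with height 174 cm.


BMI = weight / height^2
height = 174 cm = 1.74 m
BMI = 62.2 / 1.74^2
BMI = 20.54 kg/m^2


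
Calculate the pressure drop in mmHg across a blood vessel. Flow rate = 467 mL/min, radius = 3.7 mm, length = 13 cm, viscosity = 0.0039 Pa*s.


dP = 8*mu*L*Q / (pi*r^4)
Q = 467 mL/min = 7.78333e-06 m^3/s
dP = 53.6175 Pa = 53.6175 / 133.322 mmHg = 0.4022 mmHg


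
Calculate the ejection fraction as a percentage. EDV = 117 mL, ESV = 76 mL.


SV = EDV - ESV = 117 - 76 = 41 mL
EF = SV/EDV * 100 = 41/117 * 100
EF = 35.04%


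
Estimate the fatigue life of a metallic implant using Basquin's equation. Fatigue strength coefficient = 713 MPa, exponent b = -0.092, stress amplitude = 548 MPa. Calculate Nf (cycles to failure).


sigma_a = sigma_f' * (2Nf)^b
2Nf = (sigma_a/sigma_f')^(1/b)
2Nf = (548/713)^(1/-0.092)
2Nf = 17.477883
Nf = 8.739


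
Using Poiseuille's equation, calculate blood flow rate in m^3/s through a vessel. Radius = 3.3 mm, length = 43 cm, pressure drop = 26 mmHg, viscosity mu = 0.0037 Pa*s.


Q = pi*r^4*dP / (8*mu*L)
r = 0.0033 m, L = 0.43 m
dP = 26 mmHg = 3466.372 Pa
Q = 1.0147e-04 m^3/s


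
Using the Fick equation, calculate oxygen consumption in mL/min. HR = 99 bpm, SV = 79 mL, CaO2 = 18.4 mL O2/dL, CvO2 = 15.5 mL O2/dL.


CO = HR*SV = 99*79/1000 = 7.821 L/min
a-v O2 diff = 18.4 - 15.5 = 2.9 mL/dL
VO2 = CO * (CaO2-CvO2) * 10 dL/L
VO2 = 7.821 * 2.9 * 10
VO2 = 226.8 mL/min


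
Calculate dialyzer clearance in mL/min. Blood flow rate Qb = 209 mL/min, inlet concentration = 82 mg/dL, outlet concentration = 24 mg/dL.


K = Qb * (Cb_in - Cb_out) / Cb_in
K = 209 * (82 - 24) / 82
K = 147.8 mL/min


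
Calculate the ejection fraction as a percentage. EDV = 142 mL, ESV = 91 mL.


SV = EDV - ESV = 142 - 91 = 51 mL
EF = SV/EDV * 100 = 51/142 * 100
EF = 35.92%


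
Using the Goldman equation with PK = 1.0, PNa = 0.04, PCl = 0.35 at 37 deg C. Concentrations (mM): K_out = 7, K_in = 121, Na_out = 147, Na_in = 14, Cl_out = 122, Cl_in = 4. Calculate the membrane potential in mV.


Vm = (RT/F)*ln((PK*Ko + PNa*Nao + PCl*Cli)/(PK*Ki + PNa*Nai + PCl*Clo))
Numer = 14.28, Denom = 164.26
Vm = -65.28 mV


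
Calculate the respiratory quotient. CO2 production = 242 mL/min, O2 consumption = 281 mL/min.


RQ = VCO2 / VO2
RQ = 242 / 281
RQ = 0.8612


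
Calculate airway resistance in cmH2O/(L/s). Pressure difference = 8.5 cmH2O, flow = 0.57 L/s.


R = dP / flow
R = 8.5 / 0.57
R = 14.91 cmH2O/(L/s)


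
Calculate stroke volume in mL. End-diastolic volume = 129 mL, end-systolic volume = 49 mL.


SV = EDV - ESV
SV = 129 - 49
SV = 80 mL


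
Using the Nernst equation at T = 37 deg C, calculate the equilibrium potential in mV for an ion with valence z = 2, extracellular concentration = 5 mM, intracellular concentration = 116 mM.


E = (RT/(zF)) * ln(C_out/C_in)
T = 37 + 273.15 = 310.15 K
E = (8.314 * 310.15 / (2 * 96485)) * ln(5/116)
E = -42.01 mV


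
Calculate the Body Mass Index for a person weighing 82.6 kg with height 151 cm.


BMI = weight / height^2
height = 151 cm = 1.51 m
BMI = 82.6 / 1.51^2
BMI = 36.23 kg/m^2


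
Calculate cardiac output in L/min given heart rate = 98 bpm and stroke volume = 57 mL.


CO = HR * SV
CO = 98 * 57 / 1000
CO = 5.586 L/min


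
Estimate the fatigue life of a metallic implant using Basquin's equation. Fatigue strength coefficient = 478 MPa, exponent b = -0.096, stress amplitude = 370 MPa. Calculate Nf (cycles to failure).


sigma_a = sigma_f' * (2Nf)^b
2Nf = (sigma_a/sigma_f')^(1/b)
2Nf = (370/478)^(1/-0.096)
2Nf = 14.408075
Nf = 7.204


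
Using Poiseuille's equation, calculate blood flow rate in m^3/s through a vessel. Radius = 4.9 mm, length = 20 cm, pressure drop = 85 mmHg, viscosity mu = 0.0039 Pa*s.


Q = pi*r^4*dP / (8*mu*L)
r = 0.0049 m, L = 0.2 m
dP = 85 mmHg = 11332.37 Pa
Q = 0.003289 m^3/s


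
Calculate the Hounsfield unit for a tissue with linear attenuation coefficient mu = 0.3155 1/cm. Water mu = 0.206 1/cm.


HU = ((mu_tissue - mu_water) / mu_water) * 1000
HU = ((0.3155 - 0.206) / 0.206) * 1000
HU = 531.6


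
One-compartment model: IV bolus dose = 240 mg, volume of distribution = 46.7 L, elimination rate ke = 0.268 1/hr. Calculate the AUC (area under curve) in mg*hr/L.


C0 = Dose/Vd = 240/46.7 = 5.13919 mg/L
AUC = C0/ke = 5.13919/0.268
AUC = 19.18 mg*hr/L


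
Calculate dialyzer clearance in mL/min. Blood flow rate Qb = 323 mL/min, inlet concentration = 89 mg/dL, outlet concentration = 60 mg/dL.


K = Qb * (Cb_in - Cb_out) / Cb_in
K = 323 * (89 - 60) / 89
K = 105.2 mL/min


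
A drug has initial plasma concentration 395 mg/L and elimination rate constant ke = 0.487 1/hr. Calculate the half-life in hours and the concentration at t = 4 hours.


t_half = ln(2) / ke = 0.693147 / 0.487 = 1.423 hr
C(t) = C0 * exp(-ke*t) = 395 * exp(-0.487*4)
C(4) = 56.31 mg/L


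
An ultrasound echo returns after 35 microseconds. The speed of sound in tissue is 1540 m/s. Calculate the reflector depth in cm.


depth = c * t / 2
t = 35 us = 3.5000e-05 s
depth = 1540 * 3.5000e-05 / 2
depth = 0.02695 m = 2.695 cm


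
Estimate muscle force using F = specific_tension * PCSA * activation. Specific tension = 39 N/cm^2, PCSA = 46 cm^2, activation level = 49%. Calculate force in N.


F = sigma * PCSA * activation
F = 39 * 46 * 0.49
F = 879.1 N


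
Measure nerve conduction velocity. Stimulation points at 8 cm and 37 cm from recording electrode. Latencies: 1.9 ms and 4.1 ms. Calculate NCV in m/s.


Distance = (37 - 8) / 100 = 0.29 m
dt = (4.1 - 1.9) / 1000 = 0.0022 s
NCV = dist / dt = 131.8 m/s


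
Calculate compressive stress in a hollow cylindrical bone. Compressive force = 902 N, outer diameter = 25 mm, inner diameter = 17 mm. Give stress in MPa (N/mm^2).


A = pi*(r_o^2 - r_i^2)
r_o = 12.5 mm, r_i = 8.5 mm
A = 263.894 mm^2
sigma = F/A = 902 / 263.894
sigma = 3.418 MPa


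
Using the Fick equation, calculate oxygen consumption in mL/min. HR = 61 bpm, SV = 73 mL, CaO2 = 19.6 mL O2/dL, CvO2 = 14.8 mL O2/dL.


CO = HR*SV = 61*73/1000 = 4.453 L/min
a-v O2 diff = 19.6 - 14.8 = 4.8 mL/dL
VO2 = CO * (CaO2-CvO2) * 10 dL/L
VO2 = 4.453 * 4.8 * 10
VO2 = 213.7 mL/min


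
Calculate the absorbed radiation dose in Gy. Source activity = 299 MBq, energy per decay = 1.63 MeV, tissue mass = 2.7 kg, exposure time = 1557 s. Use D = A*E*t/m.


A = 299 MBq = 2.9900e+08 Bq
E = 1.63 MeV = 2.61126e-13 J
D = A*E*t/m = 2.9900e+08*2.61126e-13*1557/2.7
D = 0.04502 Gy


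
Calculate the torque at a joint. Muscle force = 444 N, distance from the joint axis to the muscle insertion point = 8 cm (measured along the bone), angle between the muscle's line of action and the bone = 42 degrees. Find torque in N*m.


Torque = F * d * sin(theta)   (moment arm = d*sin(theta))
d = 8 cm = 0.08 m
Torque = 444 * 0.08 * sin(42)
Torque = 23.77 N*m


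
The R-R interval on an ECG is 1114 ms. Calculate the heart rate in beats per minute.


HR = 60 / RR_interval(s)
RR = 1114 ms = 1.114 s
HR = 60 / 1.114 = 53.86 bpm


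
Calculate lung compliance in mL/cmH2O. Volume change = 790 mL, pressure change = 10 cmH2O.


C = dV / dP
C = 790 / 10
C = 79 mL/cmH2O


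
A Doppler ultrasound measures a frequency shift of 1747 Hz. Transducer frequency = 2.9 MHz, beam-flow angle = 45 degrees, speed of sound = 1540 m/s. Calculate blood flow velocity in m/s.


v = fd * c / (2 * f0 * cos(theta))
v = 1747 * 1540 / (2 * 2.9000e+06 * cos(45))
v = 0.656 m/s


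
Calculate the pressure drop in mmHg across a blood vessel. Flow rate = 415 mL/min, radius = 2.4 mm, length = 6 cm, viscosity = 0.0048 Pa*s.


dP = 8*mu*L*Q / (pi*r^4)
Q = 415 mL/min = 6.91667e-06 m^3/s
dP = 152.892 Pa = 152.892 / 133.322 mmHg = 1.147 mmHg


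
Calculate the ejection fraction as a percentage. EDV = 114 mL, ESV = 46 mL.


SV = EDV - ESV = 114 - 46 = 68 mL
EF = SV/EDV * 100 = 68/114 * 100
EF = 59.65%


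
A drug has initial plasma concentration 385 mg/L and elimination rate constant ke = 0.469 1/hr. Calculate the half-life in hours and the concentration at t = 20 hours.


t_half = ln(2) / ke = 0.693147 / 0.469 = 1.478 hr
C(t) = C0 * exp(-ke*t) = 385 * exp(-0.469*20)
C(20) = 0.03249 mg/L


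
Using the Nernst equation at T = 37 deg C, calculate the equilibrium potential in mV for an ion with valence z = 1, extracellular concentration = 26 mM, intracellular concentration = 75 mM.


E = (RT/(zF)) * ln(C_out/C_in)
T = 37 + 273.15 = 310.15 K
E = (8.314 * 310.15 / (1 * 96485)) * ln(26/75)
E = -28.31 mV


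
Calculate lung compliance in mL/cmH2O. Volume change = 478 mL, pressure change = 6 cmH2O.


C = dV / dP
C = 478 / 6
C = 79.67 mL/cmH2O


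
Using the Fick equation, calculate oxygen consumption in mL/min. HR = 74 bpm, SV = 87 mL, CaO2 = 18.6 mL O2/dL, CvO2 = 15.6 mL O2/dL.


CO = HR*SV = 74*87/1000 = 6.438 L/min
a-v O2 diff = 18.6 - 15.6 = 3 mL/dL
VO2 = CO * (CaO2-CvO2) * 10 dL/L
VO2 = 6.438 * 3 * 10
VO2 = 193.1 mL/min


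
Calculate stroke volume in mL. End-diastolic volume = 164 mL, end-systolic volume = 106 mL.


SV = EDV - ESV
SV = 164 - 106
SV = 58 mL


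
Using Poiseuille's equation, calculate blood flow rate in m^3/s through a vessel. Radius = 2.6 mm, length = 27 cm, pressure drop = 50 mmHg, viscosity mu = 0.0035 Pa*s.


Q = pi*r^4*dP / (8*mu*L)
r = 0.0026 m, L = 0.27 m
dP = 50 mmHg = 6666.1 Pa
Q = 1.2659e-04 m^3/s


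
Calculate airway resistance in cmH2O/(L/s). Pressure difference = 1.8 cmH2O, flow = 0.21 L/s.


R = dP / flow
R = 1.8 / 0.21
R = 8.571 cmH2O/(L/s)


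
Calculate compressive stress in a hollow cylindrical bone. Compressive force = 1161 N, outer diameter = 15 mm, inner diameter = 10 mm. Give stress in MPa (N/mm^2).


A = pi*(r_o^2 - r_i^2)
r_o = 7.5 mm, r_i = 5 mm
A = 98.1748 mm^2
sigma = F/A = 1161 / 98.1748
sigma = 11.83 MPa


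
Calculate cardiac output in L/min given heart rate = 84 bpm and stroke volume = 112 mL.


CO = HR * SV
CO = 84 * 112 / 1000
CO = 9.408 L/min


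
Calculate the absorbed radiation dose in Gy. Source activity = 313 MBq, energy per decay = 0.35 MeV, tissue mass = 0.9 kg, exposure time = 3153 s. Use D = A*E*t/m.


A = 313 MBq = 3.1300e+08 Bq
E = 0.35 MeV = 5.607e-14 J
D = A*E*t/m = 3.1300e+08*5.607e-14*3153/0.9
D = 0.06148 Gy


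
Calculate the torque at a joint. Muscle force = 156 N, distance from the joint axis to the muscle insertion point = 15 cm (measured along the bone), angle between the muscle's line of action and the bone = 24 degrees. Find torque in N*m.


Torque = F * d * sin(theta)   (moment arm = d*sin(theta))
d = 15 cm = 0.15 m
Torque = 156 * 0.15 * sin(24)
Torque = 9.518 N*m


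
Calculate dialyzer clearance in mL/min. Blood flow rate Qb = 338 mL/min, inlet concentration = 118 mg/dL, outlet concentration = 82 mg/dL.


K = Qb * (Cb_in - Cb_out) / Cb_in
K = 338 * (118 - 82) / 118
K = 103.1 mL/min


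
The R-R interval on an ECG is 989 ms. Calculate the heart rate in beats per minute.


HR = 60 / RR_interval(s)
RR = 989 ms = 0.989 s
HR = 60 / 0.989 = 60.67 bpm


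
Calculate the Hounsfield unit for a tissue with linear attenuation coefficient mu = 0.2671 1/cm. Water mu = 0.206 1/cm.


HU = ((mu_tissue - mu_water) / mu_water) * 1000
HU = ((0.2671 - 0.206) / 0.206) * 1000
HU = 296.6


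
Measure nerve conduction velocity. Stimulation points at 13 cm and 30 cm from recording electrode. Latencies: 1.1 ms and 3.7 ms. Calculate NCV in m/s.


Distance = (30 - 13) / 100 = 0.17 m
dt = (3.7 - 1.1) / 1000 = 0.0026 s
NCV = dist / dt = 65.38 m/s


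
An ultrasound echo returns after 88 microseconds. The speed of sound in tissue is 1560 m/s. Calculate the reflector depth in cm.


depth = c * t / 2
t = 88 us = 8.8000e-05 s
depth = 1560 * 8.8000e-05 / 2
depth = 0.06864 m = 6.864 cm


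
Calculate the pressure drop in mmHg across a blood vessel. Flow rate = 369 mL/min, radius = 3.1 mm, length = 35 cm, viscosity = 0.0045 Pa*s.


dP = 8*mu*L*Q / (pi*r^4)
Q = 369 mL/min = 6.15e-06 m^3/s
dP = 267.085 Pa = 267.085 / 133.322 mmHg = 2.003 mmHg


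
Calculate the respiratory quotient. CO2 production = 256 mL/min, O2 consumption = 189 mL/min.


RQ = VCO2 / VO2
RQ = 256 / 189
RQ = 1.354


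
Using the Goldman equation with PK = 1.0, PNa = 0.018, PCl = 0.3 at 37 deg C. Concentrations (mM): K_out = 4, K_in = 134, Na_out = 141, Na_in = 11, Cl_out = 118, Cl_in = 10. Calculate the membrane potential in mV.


Vm = (RT/F)*ln((PK*Ko + PNa*Nao + PCl*Cli)/(PK*Ki + PNa*Nai + PCl*Clo))
Numer = 9.538, Denom = 169.598
Vm = -76.92 mV


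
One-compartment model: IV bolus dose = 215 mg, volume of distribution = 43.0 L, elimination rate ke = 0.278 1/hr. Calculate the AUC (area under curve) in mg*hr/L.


C0 = Dose/Vd = 215/43.0 = 5 mg/L
AUC = C0/ke = 5/0.278
AUC = 17.99 mg*hr/L


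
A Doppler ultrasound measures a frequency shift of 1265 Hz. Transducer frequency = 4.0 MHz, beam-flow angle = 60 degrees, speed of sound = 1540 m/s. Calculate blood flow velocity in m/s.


v = fd * c / (2 * f0 * cos(theta))
v = 1265 * 1540 / (2 * 4.0000e+06 * cos(60))
v = 0.487 m/s


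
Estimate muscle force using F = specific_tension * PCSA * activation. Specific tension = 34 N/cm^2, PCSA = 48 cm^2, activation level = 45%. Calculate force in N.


F = sigma * PCSA * activation
F = 34 * 48 * 0.45
F = 734.4 N


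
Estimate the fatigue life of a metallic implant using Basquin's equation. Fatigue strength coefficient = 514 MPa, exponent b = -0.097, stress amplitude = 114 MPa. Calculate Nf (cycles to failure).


sigma_a = sigma_f' * (2Nf)^b
2Nf = (sigma_a/sigma_f')^(1/b)
2Nf = (114/514)^(1/-0.097)
2Nf = 5531828.9
Nf = 2.7659e+06


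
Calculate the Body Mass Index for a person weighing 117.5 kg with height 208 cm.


BMI = weight / height^2
height = 208 cm = 2.08 m
BMI = 117.5 / 2.08^2
BMI = 27.16 kg/m^2


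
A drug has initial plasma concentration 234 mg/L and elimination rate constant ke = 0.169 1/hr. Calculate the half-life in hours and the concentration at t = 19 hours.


t_half = ln(2) / ke = 0.693147 / 0.169 = 4.101 hr
C(t) = C0 * exp(-ke*t) = 234 * exp(-0.169*19)
C(19) = 9.434 mg/L


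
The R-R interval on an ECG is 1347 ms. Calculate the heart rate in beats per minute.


HR = 60 / RR_interval(s)
RR = 1347 ms = 1.347 s
HR = 60 / 1.347 = 44.54 bpm


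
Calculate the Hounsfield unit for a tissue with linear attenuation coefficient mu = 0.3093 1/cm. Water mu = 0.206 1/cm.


HU = ((mu_tissue - mu_water) / mu_water) * 1000
HU = ((0.3093 - 0.206) / 0.206) * 1000
HU = 501.5


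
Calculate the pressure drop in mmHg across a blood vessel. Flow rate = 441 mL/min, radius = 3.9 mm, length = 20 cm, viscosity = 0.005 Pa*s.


dP = 8*mu*L*Q / (pi*r^4)
Q = 441 mL/min = 7.35e-06 m^3/s
dP = 80.9038 Pa = 80.9038 / 133.322 mmHg = 0.6068 mmHg


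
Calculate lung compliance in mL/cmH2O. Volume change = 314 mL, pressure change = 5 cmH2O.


C = dV / dP
C = 314 / 5
C = 62.8 mL/cmH2O


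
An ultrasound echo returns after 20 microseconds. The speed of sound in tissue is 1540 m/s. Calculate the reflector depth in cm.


depth = c * t / 2
t = 20 us = 2.0000e-05 s
depth = 1540 * 2.0000e-05 / 2
depth = 0.0154 m = 1.54 cm


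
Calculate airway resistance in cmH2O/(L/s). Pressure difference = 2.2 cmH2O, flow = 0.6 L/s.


R = dP / flow
R = 2.2 / 0.6
R = 3.667 cmH2O/(L/s)


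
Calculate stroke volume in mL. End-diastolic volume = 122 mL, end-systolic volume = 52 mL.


SV = EDV - ESV
SV = 122 - 52
SV = 70 mL


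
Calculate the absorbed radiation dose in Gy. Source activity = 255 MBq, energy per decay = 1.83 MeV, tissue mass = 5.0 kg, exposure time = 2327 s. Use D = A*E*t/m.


A = 255 MBq = 2.5500e+08 Bq
E = 1.83 MeV = 2.93166e-13 J
D = A*E*t/m = 2.5500e+08*2.93166e-13*2327/5.0
D = 0.03479 Gy


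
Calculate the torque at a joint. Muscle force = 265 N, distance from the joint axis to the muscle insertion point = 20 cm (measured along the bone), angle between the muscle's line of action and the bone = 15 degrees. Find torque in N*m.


Torque = F * d * sin(theta)   (moment arm = d*sin(theta))
d = 20 cm = 0.2 m
Torque = 265 * 0.2 * sin(15)
Torque = 13.72 N*m


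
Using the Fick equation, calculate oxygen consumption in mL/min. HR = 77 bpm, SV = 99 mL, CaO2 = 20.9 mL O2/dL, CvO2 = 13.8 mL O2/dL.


CO = HR*SV = 77*99/1000 = 7.623 L/min
a-v O2 diff = 20.9 - 13.8 = 7.1 mL/dL
VO2 = CO * (CaO2-CvO2) * 10 dL/L
VO2 = 7.623 * 7.1 * 10
VO2 = 541.2 mL/min


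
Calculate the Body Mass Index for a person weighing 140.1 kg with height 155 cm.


BMI = weight / height^2
height = 155 cm = 1.55 m
BMI = 140.1 / 1.55^2
BMI = 58.31 kg/m^2


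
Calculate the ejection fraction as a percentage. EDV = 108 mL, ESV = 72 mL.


SV = EDV - ESV = 108 - 72 = 36 mL
EF = SV/EDV * 100 = 36/108 * 100
EF = 33.33%


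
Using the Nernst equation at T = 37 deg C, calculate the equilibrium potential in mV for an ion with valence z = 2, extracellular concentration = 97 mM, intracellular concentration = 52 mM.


E = (RT/(zF)) * ln(C_out/C_in)
T = 37 + 273.15 = 310.15 K
E = (8.314 * 310.15 / (2 * 96485)) * ln(97/52)
E = 8.331 mV


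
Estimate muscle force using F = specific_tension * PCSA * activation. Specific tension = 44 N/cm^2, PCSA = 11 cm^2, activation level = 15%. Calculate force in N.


F = sigma * PCSA * activation
F = 44 * 11 * 0.15
F = 72.6 N


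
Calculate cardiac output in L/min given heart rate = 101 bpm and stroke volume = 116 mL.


CO = HR * SV
CO = 101 * 116 / 1000
CO = 11.72 L/min


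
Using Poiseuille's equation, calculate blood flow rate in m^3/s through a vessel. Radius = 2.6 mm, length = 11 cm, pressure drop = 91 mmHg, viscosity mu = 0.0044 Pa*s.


Q = pi*r^4*dP / (8*mu*L)
r = 0.0026 m, L = 0.11 m
dP = 91 mmHg = 12132.302 Pa
Q = 4.4983e-04 m^3/s


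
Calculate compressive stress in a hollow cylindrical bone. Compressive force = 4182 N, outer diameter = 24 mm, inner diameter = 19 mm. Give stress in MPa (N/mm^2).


A = pi*(r_o^2 - r_i^2)
r_o = 12 mm, r_i = 9.5 mm
A = 168.861 mm^2
sigma = F/A = 4182 / 168.861
sigma = 24.77 MPa


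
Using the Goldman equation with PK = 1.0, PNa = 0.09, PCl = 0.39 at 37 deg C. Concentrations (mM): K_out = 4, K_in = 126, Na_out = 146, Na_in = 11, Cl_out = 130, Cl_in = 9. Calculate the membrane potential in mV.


Vm = (RT/F)*ln((PK*Ko + PNa*Nao + PCl*Cli)/(PK*Ki + PNa*Nai + PCl*Clo))
Numer = 20.65, Denom = 177.69
Vm = -57.52 mV


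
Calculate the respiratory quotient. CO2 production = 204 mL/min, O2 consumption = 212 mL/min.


RQ = VCO2 / VO2
RQ = 204 / 212
RQ = 0.9623


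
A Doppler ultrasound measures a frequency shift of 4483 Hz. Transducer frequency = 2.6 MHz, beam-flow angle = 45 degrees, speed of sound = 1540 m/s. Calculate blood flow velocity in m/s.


v = fd * c / (2 * f0 * cos(theta))
v = 4483 * 1540 / (2 * 2.6000e+06 * cos(45))
v = 1.878 m/s


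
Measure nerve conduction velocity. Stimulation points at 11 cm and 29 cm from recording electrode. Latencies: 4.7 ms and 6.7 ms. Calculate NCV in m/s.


Distance = (29 - 11) / 100 = 0.18 m
dt = (6.7 - 4.7) / 1000 = 0.002 s
NCV = dist / dt = 90 m/s


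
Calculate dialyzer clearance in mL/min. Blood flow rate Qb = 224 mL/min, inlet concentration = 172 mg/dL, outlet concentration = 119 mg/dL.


K = Qb * (Cb_in - Cb_out) / Cb_in
K = 224 * (172 - 119) / 172
K = 69.02 mL/min


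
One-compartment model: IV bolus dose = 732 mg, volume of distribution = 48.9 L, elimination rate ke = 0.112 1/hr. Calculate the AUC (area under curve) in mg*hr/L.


C0 = Dose/Vd = 732/48.9 = 14.9693 mg/L
AUC = C0/ke = 14.9693/0.112
AUC = 133.7 mg*hr/L


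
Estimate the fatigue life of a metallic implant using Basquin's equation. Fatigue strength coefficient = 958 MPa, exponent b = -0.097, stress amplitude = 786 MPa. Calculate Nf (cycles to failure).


sigma_a = sigma_f' * (2Nf)^b
2Nf = (sigma_a/sigma_f')^(1/b)
2Nf = (786/958)^(1/-0.097)
2Nf = 7.6914802
Nf = 3.846


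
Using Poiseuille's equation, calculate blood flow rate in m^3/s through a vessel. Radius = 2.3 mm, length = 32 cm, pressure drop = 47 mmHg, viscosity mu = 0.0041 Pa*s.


Q = pi*r^4*dP / (8*mu*L)
r = 0.0023 m, L = 0.32 m
dP = 47 mmHg = 6266.134 Pa
Q = 5.2485e-05 m^3/s


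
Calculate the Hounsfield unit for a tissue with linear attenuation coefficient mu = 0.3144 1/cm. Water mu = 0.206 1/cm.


HU = ((mu_tissue - mu_water) / mu_water) * 1000
HU = ((0.3144 - 0.206) / 0.206) * 1000
HU = 526.2


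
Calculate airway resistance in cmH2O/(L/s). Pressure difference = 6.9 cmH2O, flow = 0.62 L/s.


R = dP / flow
R = 6.9 / 0.62
R = 11.13 cmH2O/(L/s)


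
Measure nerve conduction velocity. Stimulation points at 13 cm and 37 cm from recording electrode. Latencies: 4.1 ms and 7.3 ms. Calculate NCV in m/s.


Distance = (37 - 13) / 100 = 0.24 m
dt = (7.3 - 4.1) / 1000 = 0.0032 s
NCV = dist / dt = 75 m/s


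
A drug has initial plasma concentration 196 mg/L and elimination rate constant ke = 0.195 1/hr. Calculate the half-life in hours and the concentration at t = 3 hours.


t_half = ln(2) / ke = 0.693147 / 0.195 = 3.555 hr
C(t) = C0 * exp(-ke*t) = 196 * exp(-0.195*3)
C(3) = 109.2 mg/L
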